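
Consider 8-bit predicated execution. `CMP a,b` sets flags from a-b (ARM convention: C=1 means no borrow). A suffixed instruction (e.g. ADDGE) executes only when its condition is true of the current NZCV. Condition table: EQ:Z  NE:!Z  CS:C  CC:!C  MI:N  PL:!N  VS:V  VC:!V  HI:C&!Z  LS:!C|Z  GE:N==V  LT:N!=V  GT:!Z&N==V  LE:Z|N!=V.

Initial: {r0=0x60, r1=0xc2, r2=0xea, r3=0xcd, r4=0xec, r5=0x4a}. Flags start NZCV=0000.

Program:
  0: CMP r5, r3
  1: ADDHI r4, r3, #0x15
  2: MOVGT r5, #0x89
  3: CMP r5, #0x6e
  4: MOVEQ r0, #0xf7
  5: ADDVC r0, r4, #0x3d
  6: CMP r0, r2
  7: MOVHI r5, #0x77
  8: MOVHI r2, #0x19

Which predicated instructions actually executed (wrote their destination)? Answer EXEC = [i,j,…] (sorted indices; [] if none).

[0] flags=0000 → (cmp)
[1] flags=0000 HI?F → skip
[2] flags=0000 GT?T → r5=0x89
[3] flags=0011 → (cmp)
[4] flags=0011 EQ?F → skip
[5] flags=0011 VC?F → skip
[6] flags=0000 → (cmp)
[7] flags=0000 HI?F → skip
[8] flags=0000 HI?F → skip

EXEC = [2]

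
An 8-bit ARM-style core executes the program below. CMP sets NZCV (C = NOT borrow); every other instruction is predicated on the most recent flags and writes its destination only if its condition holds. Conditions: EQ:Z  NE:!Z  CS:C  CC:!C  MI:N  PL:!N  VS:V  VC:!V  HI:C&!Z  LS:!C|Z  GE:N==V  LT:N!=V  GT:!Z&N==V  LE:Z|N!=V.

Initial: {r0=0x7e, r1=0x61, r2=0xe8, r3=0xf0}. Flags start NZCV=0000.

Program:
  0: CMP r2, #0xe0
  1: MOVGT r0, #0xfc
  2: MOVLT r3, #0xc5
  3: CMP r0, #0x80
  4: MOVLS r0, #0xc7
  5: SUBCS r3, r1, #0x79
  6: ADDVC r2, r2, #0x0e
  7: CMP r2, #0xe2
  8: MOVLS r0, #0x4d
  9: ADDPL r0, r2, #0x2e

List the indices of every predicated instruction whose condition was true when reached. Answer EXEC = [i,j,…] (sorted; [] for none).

0: ✓ CMP  NZCV=0010
1: ✓ MOVGT  r0←0xfc
2: · MOVLT
3: ✓ CMP  NZCV=0010
4: · MOVLS
5: ✓ SUBCS  r3←0xe8
6: ✓ ADDVC  r2←0xf6
7: ✓ CMP  NZCV=0010
8: · MOVLS
9: ✓ ADDPL  r0←0x24

EXEC = [1,5,6,9]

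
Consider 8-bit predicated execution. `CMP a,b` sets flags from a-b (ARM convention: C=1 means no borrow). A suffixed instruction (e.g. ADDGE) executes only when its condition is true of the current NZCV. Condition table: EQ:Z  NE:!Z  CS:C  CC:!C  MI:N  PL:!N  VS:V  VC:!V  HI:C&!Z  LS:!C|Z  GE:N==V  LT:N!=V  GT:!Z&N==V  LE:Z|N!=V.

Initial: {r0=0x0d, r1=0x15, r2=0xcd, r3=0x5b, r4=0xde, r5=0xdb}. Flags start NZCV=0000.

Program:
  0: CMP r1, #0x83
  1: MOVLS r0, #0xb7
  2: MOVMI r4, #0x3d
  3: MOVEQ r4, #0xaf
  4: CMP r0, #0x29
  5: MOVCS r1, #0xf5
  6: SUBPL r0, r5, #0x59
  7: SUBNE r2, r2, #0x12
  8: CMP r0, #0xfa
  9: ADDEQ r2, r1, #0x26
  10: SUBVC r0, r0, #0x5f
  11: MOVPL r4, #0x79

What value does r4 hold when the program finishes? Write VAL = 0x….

VAL = 0x3d

0: ✓ CMP  NZCV=1001
1: ✓ MOVLS  r0←0xb7
2: ✓ MOVMI  r4←0x3d
3: · MOVEQ
4: ✓ CMP  NZCV=1010
5: ✓ MOVCS  r1←0xf5
6: · SUBPL
7: ✓ SUBNE  r2←0xbb
8: ✓ CMP  NZCV=1000
9: · ADDEQ
10: ✓ SUBVC  r0←0x58
11: · MOVPL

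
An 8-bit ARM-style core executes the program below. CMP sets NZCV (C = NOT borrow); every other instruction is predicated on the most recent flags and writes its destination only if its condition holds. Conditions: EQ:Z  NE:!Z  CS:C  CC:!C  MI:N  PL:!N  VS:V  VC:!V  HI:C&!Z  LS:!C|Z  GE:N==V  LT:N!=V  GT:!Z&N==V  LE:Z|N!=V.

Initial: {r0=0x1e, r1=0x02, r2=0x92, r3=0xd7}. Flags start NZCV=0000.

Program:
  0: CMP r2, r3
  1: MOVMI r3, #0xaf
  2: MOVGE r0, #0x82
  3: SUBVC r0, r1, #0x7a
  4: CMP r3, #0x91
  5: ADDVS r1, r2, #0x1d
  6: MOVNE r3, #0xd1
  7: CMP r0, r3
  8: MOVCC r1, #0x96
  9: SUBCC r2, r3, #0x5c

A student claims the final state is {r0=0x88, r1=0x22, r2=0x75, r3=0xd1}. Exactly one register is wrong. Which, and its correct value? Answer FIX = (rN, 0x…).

FIX = (r1, 0x96)

[0] flags=1000 → (cmp)
[1] flags=1000 MI?T → r3=0xaf
[2] flags=1000 GE?F → skip
[3] flags=1000 VC?T → r0=0x88
[4] flags=0010 → (cmp)
[5] flags=0010 VS?F → skip
[6] flags=0010 NE?T → r3=0xd1
[7] flags=1000 → (cmp)
[8] flags=1000 CC?T → r1=0x96
[9] flags=1000 CC?T → r2=0x75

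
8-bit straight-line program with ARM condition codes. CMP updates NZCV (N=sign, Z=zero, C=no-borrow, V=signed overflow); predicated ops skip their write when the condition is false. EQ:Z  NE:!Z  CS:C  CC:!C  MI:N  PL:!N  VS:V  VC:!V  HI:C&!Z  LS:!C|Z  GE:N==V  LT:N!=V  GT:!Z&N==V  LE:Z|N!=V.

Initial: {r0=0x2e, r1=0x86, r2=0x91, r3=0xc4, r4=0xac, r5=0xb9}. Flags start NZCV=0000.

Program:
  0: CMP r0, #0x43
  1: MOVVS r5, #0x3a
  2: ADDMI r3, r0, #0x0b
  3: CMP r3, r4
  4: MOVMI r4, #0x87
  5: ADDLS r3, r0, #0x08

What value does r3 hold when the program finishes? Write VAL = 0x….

0: ✓ CMP  NZCV=1000
1: · MOVVS
2: ✓ ADDMI  r3←0x39
3: ✓ CMP  NZCV=1001
4: ✓ MOVMI  r4←0x87
5: ✓ ADDLS  r3←0x36

VAL = 0x36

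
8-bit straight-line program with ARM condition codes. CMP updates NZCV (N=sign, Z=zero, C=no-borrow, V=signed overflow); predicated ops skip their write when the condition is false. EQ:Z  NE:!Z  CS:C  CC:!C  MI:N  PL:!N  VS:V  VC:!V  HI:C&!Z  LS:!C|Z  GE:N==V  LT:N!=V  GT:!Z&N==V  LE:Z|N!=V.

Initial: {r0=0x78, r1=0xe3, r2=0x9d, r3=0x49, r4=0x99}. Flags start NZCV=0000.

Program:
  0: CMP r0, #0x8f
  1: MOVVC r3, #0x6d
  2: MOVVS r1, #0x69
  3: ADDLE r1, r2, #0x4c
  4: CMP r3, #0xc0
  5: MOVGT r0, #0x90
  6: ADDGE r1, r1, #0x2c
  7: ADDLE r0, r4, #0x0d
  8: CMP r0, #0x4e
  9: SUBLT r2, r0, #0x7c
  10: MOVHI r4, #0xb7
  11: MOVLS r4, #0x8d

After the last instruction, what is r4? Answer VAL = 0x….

VAL = 0xb7

0: ✓ CMP  NZCV=1001
1: · MOVVC
2: ✓ MOVVS  r1←0x69
3: · ADDLE
4: ✓ CMP  NZCV=1001
5: ✓ MOVGT  r0←0x90
6: ✓ ADDGE  r1←0x95
7: · ADDLE
8: ✓ CMP  NZCV=0011
9: ✓ SUBLT  r2←0x14
10: ✓ MOVHI  r4←0xb7
11: · MOVLS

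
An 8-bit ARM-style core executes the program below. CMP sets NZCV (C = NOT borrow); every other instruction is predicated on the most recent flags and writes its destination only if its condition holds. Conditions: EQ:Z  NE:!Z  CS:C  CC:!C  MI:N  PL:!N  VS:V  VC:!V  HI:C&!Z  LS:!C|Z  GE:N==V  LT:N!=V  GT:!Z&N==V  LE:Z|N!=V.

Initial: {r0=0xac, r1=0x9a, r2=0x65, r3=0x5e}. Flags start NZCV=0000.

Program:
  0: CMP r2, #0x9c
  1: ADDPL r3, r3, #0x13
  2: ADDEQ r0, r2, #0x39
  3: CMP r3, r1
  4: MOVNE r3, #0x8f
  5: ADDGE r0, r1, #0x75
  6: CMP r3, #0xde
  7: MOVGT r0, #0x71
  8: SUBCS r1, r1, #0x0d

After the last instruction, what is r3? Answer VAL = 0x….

VAL = 0x8f

[0] flags=1001 → (cmp)
[1] flags=1001 PL?F → skip
[2] flags=1001 EQ?F → skip
[3] flags=1001 → (cmp)
[4] flags=1001 NE?T → r3=0x8f
[5] flags=1001 GE?T → r0=0x0f
[6] flags=1000 → (cmp)
[7] flags=1000 GT?F → skip
[8] flags=1000 CS?F → skip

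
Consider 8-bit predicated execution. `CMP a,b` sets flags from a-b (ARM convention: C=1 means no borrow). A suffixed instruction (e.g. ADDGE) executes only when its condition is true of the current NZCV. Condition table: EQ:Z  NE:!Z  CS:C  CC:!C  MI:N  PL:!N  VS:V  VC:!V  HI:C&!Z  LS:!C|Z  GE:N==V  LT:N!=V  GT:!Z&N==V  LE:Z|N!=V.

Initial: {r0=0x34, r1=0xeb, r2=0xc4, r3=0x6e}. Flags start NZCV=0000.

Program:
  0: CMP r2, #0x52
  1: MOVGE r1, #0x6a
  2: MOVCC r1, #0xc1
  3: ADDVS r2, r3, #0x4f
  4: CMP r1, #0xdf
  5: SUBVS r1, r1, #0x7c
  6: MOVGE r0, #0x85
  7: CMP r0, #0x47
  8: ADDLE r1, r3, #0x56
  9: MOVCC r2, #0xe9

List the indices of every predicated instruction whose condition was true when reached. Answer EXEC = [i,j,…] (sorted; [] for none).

EXEC = [3,6,8]

[0] flags=0011 → (cmp)
[1] flags=0011 GE?F → skip
[2] flags=0011 CC?F → skip
[3] flags=0011 VS?T → r2=0xbd
[4] flags=0010 → (cmp)
[5] flags=0010 VS?F → skip
[6] flags=0010 GE?T → r0=0x85
[7] flags=0011 → (cmp)
[8] flags=0011 LE?T → r1=0xc4
[9] flags=0011 CC?F → skip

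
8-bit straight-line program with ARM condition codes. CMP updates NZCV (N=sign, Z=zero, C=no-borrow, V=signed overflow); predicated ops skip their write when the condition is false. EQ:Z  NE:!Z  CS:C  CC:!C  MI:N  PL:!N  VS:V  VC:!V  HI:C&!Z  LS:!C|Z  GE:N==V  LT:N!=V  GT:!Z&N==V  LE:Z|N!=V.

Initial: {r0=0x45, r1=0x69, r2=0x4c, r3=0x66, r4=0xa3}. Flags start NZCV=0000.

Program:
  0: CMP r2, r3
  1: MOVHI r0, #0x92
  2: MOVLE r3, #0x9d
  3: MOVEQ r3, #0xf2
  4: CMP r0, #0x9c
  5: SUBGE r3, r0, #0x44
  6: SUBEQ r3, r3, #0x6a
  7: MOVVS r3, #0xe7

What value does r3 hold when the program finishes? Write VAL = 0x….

VAL = 0xe7

0: ✓ CMP  NZCV=1000
1: · MOVHI
2: ✓ MOVLE  r3←0x9d
3: · MOVEQ
4: ✓ CMP  NZCV=1001
5: ✓ SUBGE  r3←0x01
6: · SUBEQ
7: ✓ MOVVS  r3←0xe7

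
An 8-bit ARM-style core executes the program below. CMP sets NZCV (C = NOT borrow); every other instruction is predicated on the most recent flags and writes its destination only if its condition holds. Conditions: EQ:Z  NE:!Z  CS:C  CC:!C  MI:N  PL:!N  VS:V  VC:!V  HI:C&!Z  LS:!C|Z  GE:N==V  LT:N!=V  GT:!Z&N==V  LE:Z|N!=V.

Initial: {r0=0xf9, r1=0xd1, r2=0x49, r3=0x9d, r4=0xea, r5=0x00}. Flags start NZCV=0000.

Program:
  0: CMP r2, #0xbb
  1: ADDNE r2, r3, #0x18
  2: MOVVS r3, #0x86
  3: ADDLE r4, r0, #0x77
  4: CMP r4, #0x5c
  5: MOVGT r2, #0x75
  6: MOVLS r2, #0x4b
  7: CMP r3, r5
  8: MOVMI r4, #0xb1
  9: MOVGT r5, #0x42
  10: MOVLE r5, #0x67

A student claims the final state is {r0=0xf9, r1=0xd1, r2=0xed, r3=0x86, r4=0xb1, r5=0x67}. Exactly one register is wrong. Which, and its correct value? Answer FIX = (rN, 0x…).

FIX = (r2, 0xb5)

0: ✓ CMP  NZCV=1001
1: ✓ ADDNE  r2←0xb5
2: ✓ MOVVS  r3←0x86
3: · ADDLE
4: ✓ CMP  NZCV=1010
5: · MOVGT
6: · MOVLS
7: ✓ CMP  NZCV=1010
8: ✓ MOVMI  r4←0xb1
9: · MOVGT
10: ✓ MOVLE  r5←0x67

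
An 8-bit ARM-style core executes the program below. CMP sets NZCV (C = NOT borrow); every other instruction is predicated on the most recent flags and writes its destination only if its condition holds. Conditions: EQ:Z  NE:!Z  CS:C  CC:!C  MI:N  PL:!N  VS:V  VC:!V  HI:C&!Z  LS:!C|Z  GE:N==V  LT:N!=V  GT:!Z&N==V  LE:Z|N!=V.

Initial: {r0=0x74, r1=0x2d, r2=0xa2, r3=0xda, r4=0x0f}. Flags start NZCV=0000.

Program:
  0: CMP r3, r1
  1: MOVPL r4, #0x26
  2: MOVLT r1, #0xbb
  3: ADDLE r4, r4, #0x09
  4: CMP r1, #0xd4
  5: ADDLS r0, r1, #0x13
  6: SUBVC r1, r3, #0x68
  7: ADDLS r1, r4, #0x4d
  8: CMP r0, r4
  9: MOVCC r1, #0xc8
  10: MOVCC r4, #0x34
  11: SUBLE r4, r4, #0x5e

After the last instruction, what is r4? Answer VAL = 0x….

0: ✓ CMP  NZCV=1010
1: · MOVPL
2: ✓ MOVLT  r1←0xbb
3: ✓ ADDLE  r4←0x18
4: ✓ CMP  NZCV=1000
5: ✓ ADDLS  r0←0xce
6: ✓ SUBVC  r1←0x72
7: ✓ ADDLS  r1←0x65
8: ✓ CMP  NZCV=1010
9: · MOVCC
10: · MOVCC
11: ✓ SUBLE  r4←0xba

VAL = 0xba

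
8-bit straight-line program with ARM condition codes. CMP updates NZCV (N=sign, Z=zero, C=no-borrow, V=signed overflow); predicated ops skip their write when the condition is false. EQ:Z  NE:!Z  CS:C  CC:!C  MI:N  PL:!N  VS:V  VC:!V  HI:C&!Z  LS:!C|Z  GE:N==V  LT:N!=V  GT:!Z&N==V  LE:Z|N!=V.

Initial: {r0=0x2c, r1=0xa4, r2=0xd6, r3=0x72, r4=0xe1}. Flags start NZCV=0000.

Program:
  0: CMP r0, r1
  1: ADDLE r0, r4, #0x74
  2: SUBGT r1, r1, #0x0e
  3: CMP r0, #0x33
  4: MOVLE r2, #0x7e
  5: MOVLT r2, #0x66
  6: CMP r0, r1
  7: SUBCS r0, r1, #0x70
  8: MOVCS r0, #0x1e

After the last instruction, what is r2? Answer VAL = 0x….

VAL = 0x66

0: ✓ CMP  NZCV=1001
1: · ADDLE
2: ✓ SUBGT  r1←0x96
3: ✓ CMP  NZCV=1000
4: ✓ MOVLE  r2←0x7e
5: ✓ MOVLT  r2←0x66
6: ✓ CMP  NZCV=1001
7: · SUBCS
8: · MOVCS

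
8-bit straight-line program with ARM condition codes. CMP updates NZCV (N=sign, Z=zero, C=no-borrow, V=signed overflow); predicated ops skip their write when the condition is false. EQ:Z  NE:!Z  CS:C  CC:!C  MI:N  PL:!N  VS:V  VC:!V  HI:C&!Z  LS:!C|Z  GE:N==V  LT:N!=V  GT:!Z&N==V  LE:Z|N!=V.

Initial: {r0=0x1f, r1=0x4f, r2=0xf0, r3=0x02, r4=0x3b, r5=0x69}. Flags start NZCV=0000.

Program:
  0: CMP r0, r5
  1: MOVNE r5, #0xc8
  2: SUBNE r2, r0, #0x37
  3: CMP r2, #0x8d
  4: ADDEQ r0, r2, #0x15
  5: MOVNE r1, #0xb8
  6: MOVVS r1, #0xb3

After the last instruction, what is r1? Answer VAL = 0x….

VAL = 0xb8

[0] flags=1000 → (cmp)
[1] flags=1000 NE?T → r5=0xc8
[2] flags=1000 NE?T → r2=0xe8
[3] flags=0010 → (cmp)
[4] flags=0010 EQ?F → skip
[5] flags=0010 NE?T → r1=0xb8
[6] flags=0010 VS?F → skip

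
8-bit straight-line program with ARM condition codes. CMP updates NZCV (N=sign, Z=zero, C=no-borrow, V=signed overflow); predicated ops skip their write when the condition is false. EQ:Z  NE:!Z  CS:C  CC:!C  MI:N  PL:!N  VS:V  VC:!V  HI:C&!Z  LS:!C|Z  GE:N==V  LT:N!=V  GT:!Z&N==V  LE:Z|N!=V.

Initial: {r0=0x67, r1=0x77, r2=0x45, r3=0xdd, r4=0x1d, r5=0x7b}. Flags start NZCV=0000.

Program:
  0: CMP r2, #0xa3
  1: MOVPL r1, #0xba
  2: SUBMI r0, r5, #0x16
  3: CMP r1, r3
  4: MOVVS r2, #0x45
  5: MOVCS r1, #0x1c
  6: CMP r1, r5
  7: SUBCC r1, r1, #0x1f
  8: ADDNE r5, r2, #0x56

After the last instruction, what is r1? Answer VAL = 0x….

0: ✓ CMP  NZCV=1001
1: · MOVPL
2: ✓ SUBMI  r0←0x65
3: ✓ CMP  NZCV=1001
4: ✓ MOVVS  r2←0x45
5: · MOVCS
6: ✓ CMP  NZCV=1000
7: ✓ SUBCC  r1←0x58
8: ✓ ADDNE  r5←0x9b

VAL = 0x58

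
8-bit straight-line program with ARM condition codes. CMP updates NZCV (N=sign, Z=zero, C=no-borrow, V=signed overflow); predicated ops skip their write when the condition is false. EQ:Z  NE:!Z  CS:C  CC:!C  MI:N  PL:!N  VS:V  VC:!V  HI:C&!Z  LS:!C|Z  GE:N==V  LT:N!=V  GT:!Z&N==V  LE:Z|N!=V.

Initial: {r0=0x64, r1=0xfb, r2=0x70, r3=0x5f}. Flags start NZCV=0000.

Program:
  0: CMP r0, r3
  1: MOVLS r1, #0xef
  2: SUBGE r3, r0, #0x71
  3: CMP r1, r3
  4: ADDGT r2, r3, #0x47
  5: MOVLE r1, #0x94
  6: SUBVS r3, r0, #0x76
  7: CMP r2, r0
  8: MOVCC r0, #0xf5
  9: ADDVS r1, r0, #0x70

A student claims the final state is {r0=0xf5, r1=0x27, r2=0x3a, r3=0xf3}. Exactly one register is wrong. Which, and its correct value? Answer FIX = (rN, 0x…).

FIX = (r1, 0xfb)

[0] flags=0010 → (cmp)
[1] flags=0010 LS?F → skip
[2] flags=0010 GE?T → r3=0xf3
[3] flags=0010 → (cmp)
[4] flags=0010 GT?T → r2=0x3a
[5] flags=0010 LE?F → skip
[6] flags=0010 VS?F → skip
[7] flags=1000 → (cmp)
[8] flags=1000 CC?T → r0=0xf5
[9] flags=1000 VS?F → skip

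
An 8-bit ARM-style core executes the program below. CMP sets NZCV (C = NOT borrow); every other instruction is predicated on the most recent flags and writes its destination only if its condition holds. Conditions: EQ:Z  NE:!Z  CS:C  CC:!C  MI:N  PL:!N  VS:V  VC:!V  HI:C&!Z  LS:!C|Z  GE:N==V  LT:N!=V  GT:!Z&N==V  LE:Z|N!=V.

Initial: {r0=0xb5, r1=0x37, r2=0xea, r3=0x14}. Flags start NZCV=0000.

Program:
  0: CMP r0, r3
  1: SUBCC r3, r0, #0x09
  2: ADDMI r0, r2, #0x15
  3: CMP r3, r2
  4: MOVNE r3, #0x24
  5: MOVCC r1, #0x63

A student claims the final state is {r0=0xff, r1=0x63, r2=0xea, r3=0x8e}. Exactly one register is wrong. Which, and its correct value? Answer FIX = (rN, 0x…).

0: ✓ CMP  NZCV=1010
1: · SUBCC
2: ✓ ADDMI  r0←0xff
3: ✓ CMP  NZCV=0000
4: ✓ MOVNE  r3←0x24
5: ✓ MOVCC  r1←0x63

FIX = (r3, 0x24)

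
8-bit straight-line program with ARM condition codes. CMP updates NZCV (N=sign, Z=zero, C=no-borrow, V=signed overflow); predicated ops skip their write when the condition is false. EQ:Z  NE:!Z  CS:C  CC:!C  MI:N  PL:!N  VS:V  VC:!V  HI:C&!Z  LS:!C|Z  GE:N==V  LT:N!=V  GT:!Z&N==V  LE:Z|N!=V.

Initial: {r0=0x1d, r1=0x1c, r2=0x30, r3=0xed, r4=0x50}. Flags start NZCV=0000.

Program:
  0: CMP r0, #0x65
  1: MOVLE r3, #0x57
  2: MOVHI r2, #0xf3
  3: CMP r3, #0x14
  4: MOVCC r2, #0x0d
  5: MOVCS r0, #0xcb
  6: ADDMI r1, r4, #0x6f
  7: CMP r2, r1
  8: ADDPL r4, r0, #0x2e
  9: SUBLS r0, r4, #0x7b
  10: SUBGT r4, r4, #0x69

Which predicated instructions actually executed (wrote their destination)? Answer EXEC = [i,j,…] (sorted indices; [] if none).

0: ✓ CMP  NZCV=1000
1: ✓ MOVLE  r3←0x57
2: · MOVHI
3: ✓ CMP  NZCV=0010
4: · MOVCC
5: ✓ MOVCS  r0←0xcb
6: · ADDMI
7: ✓ CMP  NZCV=0010
8: ✓ ADDPL  r4←0xf9
9: · SUBLS
10: ✓ SUBGT  r4←0x90

EXEC = [1,5,8,10]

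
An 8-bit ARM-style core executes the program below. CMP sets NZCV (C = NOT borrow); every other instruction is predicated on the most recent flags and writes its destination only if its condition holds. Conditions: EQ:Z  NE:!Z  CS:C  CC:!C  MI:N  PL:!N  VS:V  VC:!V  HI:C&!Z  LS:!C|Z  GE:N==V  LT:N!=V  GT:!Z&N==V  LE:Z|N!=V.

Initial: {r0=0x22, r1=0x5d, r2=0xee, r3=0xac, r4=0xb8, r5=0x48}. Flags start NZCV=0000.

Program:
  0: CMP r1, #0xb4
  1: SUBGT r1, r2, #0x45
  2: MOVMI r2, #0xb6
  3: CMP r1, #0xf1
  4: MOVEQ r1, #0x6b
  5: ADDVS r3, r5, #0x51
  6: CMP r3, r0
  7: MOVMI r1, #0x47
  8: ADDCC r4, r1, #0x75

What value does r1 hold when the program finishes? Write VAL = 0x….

0: ✓ CMP  NZCV=1001
1: ✓ SUBGT  r1←0xa9
2: ✓ MOVMI  r2←0xb6
3: ✓ CMP  NZCV=1000
4: · MOVEQ
5: · ADDVS
6: ✓ CMP  NZCV=1010
7: ✓ MOVMI  r1←0x47
8: · ADDCC

VAL = 0x47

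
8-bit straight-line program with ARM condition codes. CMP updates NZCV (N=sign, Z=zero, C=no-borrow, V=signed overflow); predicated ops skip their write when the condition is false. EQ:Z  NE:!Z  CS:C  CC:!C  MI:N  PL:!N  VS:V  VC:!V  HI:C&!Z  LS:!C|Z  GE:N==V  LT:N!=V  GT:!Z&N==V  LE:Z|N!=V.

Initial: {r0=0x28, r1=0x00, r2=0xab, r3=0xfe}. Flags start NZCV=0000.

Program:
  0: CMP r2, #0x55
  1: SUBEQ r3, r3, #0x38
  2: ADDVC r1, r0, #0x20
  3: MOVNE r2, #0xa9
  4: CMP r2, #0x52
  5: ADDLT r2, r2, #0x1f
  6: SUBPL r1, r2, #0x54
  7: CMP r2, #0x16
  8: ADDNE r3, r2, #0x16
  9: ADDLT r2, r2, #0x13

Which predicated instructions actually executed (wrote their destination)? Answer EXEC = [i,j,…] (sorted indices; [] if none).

EXEC = [3,5,6,8,9]

0: ✓ CMP  NZCV=0011
1: · SUBEQ
2: · ADDVC
3: ✓ MOVNE  r2←0xa9
4: ✓ CMP  NZCV=0011
5: ✓ ADDLT  r2←0xc8
6: ✓ SUBPL  r1←0x74
7: ✓ CMP  NZCV=1010
8: ✓ ADDNE  r3←0xde
9: ✓ ADDLT  r2←0xdb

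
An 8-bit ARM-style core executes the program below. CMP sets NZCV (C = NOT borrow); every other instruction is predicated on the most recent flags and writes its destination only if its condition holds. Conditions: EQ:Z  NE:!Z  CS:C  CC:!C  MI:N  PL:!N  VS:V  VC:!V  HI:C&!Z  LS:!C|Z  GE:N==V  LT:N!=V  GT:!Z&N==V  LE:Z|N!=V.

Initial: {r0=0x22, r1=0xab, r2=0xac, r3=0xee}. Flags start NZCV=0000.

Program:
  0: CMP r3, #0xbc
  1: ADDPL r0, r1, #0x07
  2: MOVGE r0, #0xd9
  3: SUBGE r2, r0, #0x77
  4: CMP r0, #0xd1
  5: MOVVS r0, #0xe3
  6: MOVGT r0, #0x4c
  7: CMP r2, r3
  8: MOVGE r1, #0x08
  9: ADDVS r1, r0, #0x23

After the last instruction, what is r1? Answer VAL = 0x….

0: ✓ CMP  NZCV=0010
1: ✓ ADDPL  r0←0xb2
2: ✓ MOVGE  r0←0xd9
3: ✓ SUBGE  r2←0x62
4: ✓ CMP  NZCV=0010
5: · MOVVS
6: ✓ MOVGT  r0←0x4c
7: ✓ CMP  NZCV=0000
8: ✓ MOVGE  r1←0x08
9: · ADDVS

VAL = 0x08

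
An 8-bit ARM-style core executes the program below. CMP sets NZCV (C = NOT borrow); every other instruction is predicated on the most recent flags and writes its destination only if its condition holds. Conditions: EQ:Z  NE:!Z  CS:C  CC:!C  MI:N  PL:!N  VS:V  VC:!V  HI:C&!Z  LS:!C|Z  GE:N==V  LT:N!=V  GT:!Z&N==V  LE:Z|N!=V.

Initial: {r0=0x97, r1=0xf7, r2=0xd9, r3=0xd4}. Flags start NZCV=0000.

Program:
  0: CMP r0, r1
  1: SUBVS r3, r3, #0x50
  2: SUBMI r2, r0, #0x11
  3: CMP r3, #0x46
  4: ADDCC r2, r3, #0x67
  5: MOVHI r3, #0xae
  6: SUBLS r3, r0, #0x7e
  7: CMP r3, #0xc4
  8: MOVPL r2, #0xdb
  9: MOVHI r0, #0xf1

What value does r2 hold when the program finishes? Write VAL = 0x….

VAL = 0x86

[0] flags=1000 → (cmp)
[1] flags=1000 VS?F → skip
[2] flags=1000 MI?T → r2=0x86
[3] flags=1010 → (cmp)
[4] flags=1010 CC?F → skip
[5] flags=1010 HI?T → r3=0xae
[6] flags=1010 LS?F → skip
[7] flags=1000 → (cmp)
[8] flags=1000 PL?F → skip
[9] flags=1000 HI?F → skip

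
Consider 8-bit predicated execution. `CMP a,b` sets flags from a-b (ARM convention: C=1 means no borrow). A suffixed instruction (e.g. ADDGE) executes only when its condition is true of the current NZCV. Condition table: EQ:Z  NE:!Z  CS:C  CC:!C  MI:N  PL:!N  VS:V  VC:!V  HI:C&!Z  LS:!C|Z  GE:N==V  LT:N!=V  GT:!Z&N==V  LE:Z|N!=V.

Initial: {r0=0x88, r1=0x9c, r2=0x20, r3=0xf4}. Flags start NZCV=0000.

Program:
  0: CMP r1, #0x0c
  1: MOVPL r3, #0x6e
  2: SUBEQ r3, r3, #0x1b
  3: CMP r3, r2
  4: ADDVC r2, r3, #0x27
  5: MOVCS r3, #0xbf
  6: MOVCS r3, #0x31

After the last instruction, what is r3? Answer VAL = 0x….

VAL = 0x31

0: ✓ CMP  NZCV=1010
1: · MOVPL
2: · SUBEQ
3: ✓ CMP  NZCV=1010
4: ✓ ADDVC  r2←0x1b
5: ✓ MOVCS  r3←0xbf
6: ✓ MOVCS  r3←0x31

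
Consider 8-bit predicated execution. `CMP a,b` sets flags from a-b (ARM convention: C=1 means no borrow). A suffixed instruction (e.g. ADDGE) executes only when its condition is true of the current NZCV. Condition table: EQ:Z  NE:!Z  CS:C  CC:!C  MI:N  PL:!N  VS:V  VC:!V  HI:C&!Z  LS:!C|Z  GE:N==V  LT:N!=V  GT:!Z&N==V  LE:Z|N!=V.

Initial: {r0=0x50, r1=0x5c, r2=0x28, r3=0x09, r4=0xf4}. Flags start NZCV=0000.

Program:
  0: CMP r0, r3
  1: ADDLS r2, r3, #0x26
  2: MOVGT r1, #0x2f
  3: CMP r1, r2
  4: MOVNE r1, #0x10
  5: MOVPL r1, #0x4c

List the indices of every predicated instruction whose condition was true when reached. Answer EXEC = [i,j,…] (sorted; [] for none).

EXEC = [2,4,5]

0: ✓ CMP  NZCV=0010
1: · ADDLS
2: ✓ MOVGT  r1←0x2f
3: ✓ CMP  NZCV=0010
4: ✓ MOVNE  r1←0x10
5: ✓ MOVPL  r1←0x4c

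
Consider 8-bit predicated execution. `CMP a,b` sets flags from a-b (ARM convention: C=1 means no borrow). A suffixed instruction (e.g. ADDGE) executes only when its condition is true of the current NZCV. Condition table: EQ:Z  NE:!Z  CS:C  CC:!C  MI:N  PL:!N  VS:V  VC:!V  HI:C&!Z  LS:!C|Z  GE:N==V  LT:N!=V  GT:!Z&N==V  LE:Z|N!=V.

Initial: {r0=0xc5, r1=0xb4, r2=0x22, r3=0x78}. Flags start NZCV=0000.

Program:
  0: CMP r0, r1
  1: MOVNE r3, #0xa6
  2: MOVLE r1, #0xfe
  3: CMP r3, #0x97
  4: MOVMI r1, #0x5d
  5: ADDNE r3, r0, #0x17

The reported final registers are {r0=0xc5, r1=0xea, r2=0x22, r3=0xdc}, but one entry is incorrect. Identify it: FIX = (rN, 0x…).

FIX = (r1, 0xb4)

0: ✓ CMP  NZCV=0010
1: ✓ MOVNE  r3←0xa6
2: · MOVLE
3: ✓ CMP  NZCV=0010
4: · MOVMI
5: ✓ ADDNE  r3←0xdc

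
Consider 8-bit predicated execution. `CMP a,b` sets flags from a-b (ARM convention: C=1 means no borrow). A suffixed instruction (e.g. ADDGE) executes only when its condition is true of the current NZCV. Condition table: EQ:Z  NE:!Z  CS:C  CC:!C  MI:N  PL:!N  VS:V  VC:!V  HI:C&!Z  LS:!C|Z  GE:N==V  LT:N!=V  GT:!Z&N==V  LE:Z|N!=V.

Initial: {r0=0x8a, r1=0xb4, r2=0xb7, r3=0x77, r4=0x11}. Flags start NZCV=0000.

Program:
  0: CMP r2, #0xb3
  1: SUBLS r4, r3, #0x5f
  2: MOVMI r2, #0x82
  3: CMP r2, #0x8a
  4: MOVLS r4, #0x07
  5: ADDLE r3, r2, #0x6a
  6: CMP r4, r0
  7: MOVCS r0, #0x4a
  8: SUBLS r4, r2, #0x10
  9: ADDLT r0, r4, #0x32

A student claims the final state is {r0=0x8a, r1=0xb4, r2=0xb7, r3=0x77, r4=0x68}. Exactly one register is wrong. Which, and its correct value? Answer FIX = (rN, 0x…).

[0] flags=0010 → (cmp)
[1] flags=0010 LS?F → skip
[2] flags=0010 MI?F → skip
[3] flags=0010 → (cmp)
[4] flags=0010 LS?F → skip
[5] flags=0010 LE?F → skip
[6] flags=1001 → (cmp)
[7] flags=1001 CS?F → skip
[8] flags=1001 LS?T → r4=0xa7
[9] flags=1001 LT?F → skip

FIX = (r4, 0xa7)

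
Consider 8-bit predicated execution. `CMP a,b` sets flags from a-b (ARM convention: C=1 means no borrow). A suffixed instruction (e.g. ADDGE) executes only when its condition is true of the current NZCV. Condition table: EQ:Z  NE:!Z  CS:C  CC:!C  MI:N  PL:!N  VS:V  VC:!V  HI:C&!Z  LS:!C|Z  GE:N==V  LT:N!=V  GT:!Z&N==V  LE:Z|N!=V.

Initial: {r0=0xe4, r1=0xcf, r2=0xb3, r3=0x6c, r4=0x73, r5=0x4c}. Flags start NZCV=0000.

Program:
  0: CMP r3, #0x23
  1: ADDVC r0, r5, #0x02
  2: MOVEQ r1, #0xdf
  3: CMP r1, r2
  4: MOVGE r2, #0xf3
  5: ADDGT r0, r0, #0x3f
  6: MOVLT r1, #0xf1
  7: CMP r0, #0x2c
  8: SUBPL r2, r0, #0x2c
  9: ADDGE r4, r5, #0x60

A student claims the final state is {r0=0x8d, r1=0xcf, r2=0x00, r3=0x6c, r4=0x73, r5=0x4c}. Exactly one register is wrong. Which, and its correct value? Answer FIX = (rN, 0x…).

[0] flags=0010 → (cmp)
[1] flags=0010 VC?T → r0=0x4e
[2] flags=0010 EQ?F → skip
[3] flags=0010 → (cmp)
[4] flags=0010 GE?T → r2=0xf3
[5] flags=0010 GT?T → r0=0x8d
[6] flags=0010 LT?F → skip
[7] flags=0011 → (cmp)
[8] flags=0011 PL?T → r2=0x61
[9] flags=0011 GE?F → skip

FIX = (r2, 0x61)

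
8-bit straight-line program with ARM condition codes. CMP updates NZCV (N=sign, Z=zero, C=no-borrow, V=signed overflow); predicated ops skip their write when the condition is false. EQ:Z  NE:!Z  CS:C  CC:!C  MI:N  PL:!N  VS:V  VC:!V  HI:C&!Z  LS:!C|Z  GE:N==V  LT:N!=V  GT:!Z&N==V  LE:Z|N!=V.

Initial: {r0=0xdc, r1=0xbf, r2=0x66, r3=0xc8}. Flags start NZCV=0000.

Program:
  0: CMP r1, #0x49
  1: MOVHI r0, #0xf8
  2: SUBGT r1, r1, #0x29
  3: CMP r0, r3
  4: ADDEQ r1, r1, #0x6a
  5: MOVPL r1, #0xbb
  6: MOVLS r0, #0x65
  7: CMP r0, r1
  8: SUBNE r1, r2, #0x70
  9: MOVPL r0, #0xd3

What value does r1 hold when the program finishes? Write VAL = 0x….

0: ✓ CMP  NZCV=0011
1: ✓ MOVHI  r0←0xf8
2: · SUBGT
3: ✓ CMP  NZCV=0010
4: · ADDEQ
5: ✓ MOVPL  r1←0xbb
6: · MOVLS
7: ✓ CMP  NZCV=0010
8: ✓ SUBNE  r1←0xf6
9: ✓ MOVPL  r0←0xd3

VAL = 0xf6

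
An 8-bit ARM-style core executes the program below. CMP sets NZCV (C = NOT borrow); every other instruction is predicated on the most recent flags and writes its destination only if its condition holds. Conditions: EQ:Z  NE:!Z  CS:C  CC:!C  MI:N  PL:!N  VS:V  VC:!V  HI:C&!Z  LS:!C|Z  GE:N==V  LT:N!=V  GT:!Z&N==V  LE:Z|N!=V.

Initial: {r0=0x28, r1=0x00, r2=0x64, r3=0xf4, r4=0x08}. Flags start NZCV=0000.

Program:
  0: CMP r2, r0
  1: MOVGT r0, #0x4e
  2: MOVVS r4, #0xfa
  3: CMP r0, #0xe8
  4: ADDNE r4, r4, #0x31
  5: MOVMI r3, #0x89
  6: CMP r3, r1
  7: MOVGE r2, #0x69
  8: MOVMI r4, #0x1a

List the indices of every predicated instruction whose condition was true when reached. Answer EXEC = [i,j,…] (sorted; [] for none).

[0] flags=0010 → (cmp)
[1] flags=0010 GT?T → r0=0x4e
[2] flags=0010 VS?F → skip
[3] flags=0000 → (cmp)
[4] flags=0000 NE?T → r4=0x39
[5] flags=0000 MI?F → skip
[6] flags=1010 → (cmp)
[7] flags=1010 GE?F → skip
[8] flags=1010 MI?T → r4=0x1a

EXEC = [1,4,8]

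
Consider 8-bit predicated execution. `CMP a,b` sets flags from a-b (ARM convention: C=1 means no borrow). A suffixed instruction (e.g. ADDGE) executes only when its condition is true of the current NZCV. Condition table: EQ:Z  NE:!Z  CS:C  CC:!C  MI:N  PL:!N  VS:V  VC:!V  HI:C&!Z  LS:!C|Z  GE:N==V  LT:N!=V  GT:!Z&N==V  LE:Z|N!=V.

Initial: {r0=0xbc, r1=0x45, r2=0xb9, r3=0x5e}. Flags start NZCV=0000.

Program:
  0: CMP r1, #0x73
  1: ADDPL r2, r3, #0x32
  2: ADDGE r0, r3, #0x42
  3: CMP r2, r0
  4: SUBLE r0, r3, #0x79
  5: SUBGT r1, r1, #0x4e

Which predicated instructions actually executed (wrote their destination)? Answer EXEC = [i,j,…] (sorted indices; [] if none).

EXEC = [4]

[0] flags=1000 → (cmp)
[1] flags=1000 PL?F → skip
[2] flags=1000 GE?F → skip
[3] flags=1000 → (cmp)
[4] flags=1000 LE?T → r0=0xe5
[5] flags=1000 GT?F → skip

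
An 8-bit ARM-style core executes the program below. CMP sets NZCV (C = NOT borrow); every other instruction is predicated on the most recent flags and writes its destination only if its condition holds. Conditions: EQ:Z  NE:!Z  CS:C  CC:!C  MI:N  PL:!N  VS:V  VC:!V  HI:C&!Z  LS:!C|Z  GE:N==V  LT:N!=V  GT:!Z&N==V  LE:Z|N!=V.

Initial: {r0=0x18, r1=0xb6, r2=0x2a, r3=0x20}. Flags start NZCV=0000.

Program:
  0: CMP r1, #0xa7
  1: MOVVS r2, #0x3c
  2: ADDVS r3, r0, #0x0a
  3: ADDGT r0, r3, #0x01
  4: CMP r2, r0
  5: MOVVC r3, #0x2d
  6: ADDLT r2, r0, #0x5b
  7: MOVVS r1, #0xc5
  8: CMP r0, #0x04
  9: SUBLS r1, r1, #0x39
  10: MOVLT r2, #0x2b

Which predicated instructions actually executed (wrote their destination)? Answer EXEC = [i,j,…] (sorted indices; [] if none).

[0] flags=0010 → (cmp)
[1] flags=0010 VS?F → skip
[2] flags=0010 VS?F → skip
[3] flags=0010 GT?T → r0=0x21
[4] flags=0010 → (cmp)
[5] flags=0010 VC?T → r3=0x2d
[6] flags=0010 LT?F → skip
[7] flags=0010 VS?F → skip
[8] flags=0010 → (cmp)
[9] flags=0010 LS?F → skip
[10] flags=0010 LT?F → skip

EXEC = [3,5]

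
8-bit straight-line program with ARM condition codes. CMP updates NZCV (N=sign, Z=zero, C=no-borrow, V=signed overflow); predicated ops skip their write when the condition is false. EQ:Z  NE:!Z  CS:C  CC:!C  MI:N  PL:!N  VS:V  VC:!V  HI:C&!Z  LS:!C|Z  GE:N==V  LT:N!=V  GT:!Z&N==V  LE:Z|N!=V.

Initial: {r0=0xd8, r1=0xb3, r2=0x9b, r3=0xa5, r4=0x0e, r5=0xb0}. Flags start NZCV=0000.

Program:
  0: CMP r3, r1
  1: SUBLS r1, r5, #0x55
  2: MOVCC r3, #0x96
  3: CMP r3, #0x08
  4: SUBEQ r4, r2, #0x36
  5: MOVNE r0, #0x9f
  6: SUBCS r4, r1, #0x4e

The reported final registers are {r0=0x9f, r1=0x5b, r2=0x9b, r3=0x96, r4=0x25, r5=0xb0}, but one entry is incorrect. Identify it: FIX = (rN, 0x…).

[0] flags=1000 → (cmp)
[1] flags=1000 LS?T → r1=0x5b
[2] flags=1000 CC?T → r3=0x96
[3] flags=1010 → (cmp)
[4] flags=1010 EQ?F → skip
[5] flags=1010 NE?T → r0=0x9f
[6] flags=1010 CS?T → r4=0x0d

FIX = (r4, 0x0d)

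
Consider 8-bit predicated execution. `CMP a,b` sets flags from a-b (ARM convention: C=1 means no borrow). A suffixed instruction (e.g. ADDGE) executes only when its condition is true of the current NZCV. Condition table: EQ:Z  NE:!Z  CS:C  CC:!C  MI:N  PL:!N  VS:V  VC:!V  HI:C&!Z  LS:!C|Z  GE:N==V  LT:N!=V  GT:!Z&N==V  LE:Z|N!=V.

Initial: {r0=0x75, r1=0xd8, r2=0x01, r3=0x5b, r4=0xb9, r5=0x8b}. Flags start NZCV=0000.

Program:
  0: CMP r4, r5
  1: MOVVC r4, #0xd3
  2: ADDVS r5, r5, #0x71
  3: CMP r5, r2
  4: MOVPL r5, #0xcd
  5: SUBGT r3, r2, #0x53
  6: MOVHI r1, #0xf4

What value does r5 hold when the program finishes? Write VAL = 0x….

[0] flags=0010 → (cmp)
[1] flags=0010 VC?T → r4=0xd3
[2] flags=0010 VS?F → skip
[3] flags=1010 → (cmp)
[4] flags=1010 PL?F → skip
[5] flags=1010 GT?F → skip
[6] flags=1010 HI?T → r1=0xf4

VAL = 0x8b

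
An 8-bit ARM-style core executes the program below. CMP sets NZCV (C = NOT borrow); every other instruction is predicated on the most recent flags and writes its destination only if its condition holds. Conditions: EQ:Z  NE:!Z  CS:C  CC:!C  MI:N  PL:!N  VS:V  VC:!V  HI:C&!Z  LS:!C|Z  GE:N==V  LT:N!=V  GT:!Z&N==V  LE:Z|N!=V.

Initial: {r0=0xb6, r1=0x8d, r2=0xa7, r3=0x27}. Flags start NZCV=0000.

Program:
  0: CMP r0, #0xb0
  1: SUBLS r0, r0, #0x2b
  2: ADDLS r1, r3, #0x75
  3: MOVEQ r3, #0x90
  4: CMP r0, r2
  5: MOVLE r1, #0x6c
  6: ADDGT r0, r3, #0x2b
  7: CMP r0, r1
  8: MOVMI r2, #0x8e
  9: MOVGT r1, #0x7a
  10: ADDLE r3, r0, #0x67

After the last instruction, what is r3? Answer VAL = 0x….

VAL = 0x27

[0] flags=0010 → (cmp)
[1] flags=0010 LS?F → skip
[2] flags=0010 LS?F → skip
[3] flags=0010 EQ?F → skip
[4] flags=0010 → (cmp)
[5] flags=0010 LE?F → skip
[6] flags=0010 GT?T → r0=0x52
[7] flags=1001 → (cmp)
[8] flags=1001 MI?T → r2=0x8e
[9] flags=1001 GT?T → r1=0x7a
[10] flags=1001 LE?F → skip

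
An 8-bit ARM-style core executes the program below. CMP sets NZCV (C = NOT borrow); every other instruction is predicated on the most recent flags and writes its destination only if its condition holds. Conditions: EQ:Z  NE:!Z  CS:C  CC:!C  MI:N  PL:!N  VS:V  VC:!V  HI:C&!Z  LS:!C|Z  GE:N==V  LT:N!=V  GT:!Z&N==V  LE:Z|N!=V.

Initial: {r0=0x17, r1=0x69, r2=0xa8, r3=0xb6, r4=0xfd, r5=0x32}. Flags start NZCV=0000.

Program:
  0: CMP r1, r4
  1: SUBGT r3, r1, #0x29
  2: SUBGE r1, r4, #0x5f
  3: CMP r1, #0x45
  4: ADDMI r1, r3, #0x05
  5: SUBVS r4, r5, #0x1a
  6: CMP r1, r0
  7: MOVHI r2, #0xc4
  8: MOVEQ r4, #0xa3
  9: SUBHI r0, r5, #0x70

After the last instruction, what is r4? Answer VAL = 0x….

VAL = 0x18

[0] flags=0000 → (cmp)
[1] flags=0000 GT?T → r3=0x40
[2] flags=0000 GE?T → r1=0x9e
[3] flags=0011 → (cmp)
[4] flags=0011 MI?F → skip
[5] flags=0011 VS?T → r4=0x18
[6] flags=1010 → (cmp)
[7] flags=1010 HI?T → r2=0xc4
[8] flags=1010 EQ?F → skip
[9] flags=1010 HI?T → r0=0xc2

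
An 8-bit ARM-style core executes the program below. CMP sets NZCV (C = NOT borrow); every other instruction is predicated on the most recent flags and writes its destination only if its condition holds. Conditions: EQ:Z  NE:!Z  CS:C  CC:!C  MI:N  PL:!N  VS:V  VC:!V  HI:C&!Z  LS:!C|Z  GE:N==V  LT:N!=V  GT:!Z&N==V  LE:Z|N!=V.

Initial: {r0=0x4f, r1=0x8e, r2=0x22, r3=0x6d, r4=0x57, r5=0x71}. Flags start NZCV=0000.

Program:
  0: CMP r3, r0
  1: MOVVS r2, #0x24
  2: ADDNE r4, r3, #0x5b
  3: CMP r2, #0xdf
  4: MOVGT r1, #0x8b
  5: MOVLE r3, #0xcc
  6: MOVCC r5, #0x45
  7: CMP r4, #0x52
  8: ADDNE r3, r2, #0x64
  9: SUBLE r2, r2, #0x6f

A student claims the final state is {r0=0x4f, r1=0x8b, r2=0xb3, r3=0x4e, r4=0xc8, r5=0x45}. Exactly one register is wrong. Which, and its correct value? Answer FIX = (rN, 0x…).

[0] flags=0010 → (cmp)
[1] flags=0010 VS?F → skip
[2] flags=0010 NE?T → r4=0xc8
[3] flags=0000 → (cmp)
[4] flags=0000 GT?T → r1=0x8b
[5] flags=0000 LE?F → skip
[6] flags=0000 CC?T → r5=0x45
[7] flags=0011 → (cmp)
[8] flags=0011 NE?T → r3=0x86
[9] flags=0011 LE?T → r2=0xb3

FIX = (r3, 0x86)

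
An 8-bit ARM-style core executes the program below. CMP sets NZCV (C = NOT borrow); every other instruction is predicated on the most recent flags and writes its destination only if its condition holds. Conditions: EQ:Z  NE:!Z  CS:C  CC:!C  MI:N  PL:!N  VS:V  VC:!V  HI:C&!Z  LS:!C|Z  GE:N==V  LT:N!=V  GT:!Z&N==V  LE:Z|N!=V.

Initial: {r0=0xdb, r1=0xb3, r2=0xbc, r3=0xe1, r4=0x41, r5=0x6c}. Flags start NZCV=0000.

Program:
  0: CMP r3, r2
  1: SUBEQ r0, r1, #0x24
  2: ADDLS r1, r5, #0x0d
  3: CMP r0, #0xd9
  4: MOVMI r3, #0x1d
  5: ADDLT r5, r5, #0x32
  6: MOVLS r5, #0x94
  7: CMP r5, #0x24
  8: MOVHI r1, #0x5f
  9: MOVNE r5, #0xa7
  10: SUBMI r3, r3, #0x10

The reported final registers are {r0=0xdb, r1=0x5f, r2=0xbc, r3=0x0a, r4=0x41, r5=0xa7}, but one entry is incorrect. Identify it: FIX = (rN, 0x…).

FIX = (r3, 0xe1)

[0] flags=0010 → (cmp)
[1] flags=0010 EQ?F → skip
[2] flags=0010 LS?F → skip
[3] flags=0010 → (cmp)
[4] flags=0010 MI?F → skip
[5] flags=0010 LT?F → skip
[6] flags=0010 LS?F → skip
[7] flags=0010 → (cmp)
[8] flags=0010 HI?T → r1=0x5f
[9] flags=0010 NE?T → r5=0xa7
[10] flags=0010 MI?F → skip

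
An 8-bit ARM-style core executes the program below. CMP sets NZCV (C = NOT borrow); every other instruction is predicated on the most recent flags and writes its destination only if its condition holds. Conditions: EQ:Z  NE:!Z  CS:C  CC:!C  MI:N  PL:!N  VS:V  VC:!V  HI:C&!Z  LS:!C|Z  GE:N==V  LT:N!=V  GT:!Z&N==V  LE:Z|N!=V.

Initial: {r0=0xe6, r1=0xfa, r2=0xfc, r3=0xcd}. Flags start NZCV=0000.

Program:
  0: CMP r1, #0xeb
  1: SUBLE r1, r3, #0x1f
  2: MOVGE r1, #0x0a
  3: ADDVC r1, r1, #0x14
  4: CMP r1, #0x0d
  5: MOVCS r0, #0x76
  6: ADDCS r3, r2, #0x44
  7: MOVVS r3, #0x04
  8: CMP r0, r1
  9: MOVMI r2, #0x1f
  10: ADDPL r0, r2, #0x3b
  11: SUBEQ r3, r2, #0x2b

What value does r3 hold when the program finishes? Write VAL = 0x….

[0] flags=0010 → (cmp)
[1] flags=0010 LE?F → skip
[2] flags=0010 GE?T → r1=0x0a
[3] flags=0010 VC?T → r1=0x1e
[4] flags=0010 → (cmp)
[5] flags=0010 CS?T → r0=0x76
[6] flags=0010 CS?T → r3=0x40
[7] flags=0010 VS?F → skip
[8] flags=0010 → (cmp)
[9] flags=0010 MI?F → skip
[10] flags=0010 PL?T → r0=0x37
[11] flags=0010 EQ?F → skip

VAL = 0x40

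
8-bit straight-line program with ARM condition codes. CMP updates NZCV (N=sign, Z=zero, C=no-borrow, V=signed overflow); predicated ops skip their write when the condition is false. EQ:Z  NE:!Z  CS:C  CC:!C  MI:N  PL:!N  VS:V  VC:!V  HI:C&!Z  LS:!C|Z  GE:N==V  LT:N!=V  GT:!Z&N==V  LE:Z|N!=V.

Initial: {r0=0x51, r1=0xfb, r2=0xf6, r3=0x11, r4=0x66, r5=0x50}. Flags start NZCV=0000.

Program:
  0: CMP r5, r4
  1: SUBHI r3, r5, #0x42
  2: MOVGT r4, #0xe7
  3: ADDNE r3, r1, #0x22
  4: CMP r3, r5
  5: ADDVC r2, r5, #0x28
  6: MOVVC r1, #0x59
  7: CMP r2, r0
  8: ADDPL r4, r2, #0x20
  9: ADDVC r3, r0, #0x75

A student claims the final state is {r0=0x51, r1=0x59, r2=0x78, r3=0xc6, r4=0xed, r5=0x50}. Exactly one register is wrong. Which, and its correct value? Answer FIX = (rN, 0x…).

0: ✓ CMP  NZCV=1000
1: · SUBHI
2: · MOVGT
3: ✓ ADDNE  r3←0x1d
4: ✓ CMP  NZCV=1000
5: ✓ ADDVC  r2←0x78
6: ✓ MOVVC  r1←0x59
7: ✓ CMP  NZCV=0010
8: ✓ ADDPL  r4←0x98
9: ✓ ADDVC  r3←0xc6

FIX = (r4, 0x98)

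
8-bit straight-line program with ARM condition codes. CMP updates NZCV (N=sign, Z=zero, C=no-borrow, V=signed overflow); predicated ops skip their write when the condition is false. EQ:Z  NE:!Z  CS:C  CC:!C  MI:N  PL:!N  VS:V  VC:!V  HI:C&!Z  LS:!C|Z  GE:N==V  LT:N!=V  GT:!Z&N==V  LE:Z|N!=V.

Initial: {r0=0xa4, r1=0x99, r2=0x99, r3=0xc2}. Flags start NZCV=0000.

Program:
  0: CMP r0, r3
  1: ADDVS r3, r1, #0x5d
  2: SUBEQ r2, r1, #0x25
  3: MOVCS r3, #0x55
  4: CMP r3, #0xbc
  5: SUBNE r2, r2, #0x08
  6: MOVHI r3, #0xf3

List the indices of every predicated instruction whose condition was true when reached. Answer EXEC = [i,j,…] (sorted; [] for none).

[0] flags=1000 → (cmp)
[1] flags=1000 VS?F → skip
[2] flags=1000 EQ?F → skip
[3] flags=1000 CS?F → skip
[4] flags=0010 → (cmp)
[5] flags=0010 NE?T → r2=0x91
[6] flags=0010 HI?T → r3=0xf3

EXEC = [5,6]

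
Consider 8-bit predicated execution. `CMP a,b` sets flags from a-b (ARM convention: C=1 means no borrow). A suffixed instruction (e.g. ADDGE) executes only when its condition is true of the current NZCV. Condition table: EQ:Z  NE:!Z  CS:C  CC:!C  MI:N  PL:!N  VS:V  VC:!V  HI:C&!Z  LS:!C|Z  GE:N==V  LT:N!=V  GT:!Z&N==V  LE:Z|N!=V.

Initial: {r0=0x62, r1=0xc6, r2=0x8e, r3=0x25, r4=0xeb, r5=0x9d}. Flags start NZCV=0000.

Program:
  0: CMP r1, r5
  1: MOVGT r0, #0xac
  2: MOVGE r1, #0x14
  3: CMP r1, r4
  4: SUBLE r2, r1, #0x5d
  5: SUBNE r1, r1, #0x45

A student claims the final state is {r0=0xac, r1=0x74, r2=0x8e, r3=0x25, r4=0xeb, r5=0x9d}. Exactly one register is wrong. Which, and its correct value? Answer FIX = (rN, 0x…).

FIX = (r1, 0xcf)

0: ✓ CMP  NZCV=0010
1: ✓ MOVGT  r0←0xac
2: ✓ MOVGE  r1←0x14
3: ✓ CMP  NZCV=0000
4: · SUBLE
5: ✓ SUBNE  r1←0xcf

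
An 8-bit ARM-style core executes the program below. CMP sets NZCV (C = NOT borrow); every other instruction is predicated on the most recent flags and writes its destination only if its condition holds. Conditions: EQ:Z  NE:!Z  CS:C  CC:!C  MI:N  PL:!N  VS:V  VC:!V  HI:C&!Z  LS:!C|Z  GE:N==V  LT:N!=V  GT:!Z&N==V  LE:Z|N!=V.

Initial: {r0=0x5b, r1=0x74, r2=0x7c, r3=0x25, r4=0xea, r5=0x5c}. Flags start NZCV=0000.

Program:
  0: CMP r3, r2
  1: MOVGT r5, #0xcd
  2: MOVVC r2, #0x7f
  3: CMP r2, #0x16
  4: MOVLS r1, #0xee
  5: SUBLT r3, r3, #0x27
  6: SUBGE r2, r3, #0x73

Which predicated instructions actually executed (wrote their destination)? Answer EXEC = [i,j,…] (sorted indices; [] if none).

0: ✓ CMP  NZCV=1000
1: · MOVGT
2: ✓ MOVVC  r2←0x7f
3: ✓ CMP  NZCV=0010
4: · MOVLS
5: · SUBLT
6: ✓ SUBGE  r2←0xb2

EXEC = [2,6]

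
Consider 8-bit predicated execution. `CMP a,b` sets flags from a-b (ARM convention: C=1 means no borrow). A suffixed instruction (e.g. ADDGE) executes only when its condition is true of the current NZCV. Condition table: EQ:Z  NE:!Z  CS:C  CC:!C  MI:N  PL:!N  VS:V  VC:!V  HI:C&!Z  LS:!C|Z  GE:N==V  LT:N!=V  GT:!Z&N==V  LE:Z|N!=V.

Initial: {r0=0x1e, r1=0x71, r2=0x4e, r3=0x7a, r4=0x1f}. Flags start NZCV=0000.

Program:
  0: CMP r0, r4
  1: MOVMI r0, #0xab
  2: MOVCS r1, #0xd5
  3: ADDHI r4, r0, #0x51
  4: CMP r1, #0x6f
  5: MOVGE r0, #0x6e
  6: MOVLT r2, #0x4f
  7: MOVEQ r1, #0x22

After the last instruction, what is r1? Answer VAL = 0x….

[0] flags=1000 → (cmp)
[1] flags=1000 MI?T → r0=0xab
[2] flags=1000 CS?F → skip
[3] flags=1000 HI?F → skip
[4] flags=0010 → (cmp)
[5] flags=0010 GE?T → r0=0x6e
[6] flags=0010 LT?F → skip
[7] flags=0010 EQ?F → skip

VAL = 0x71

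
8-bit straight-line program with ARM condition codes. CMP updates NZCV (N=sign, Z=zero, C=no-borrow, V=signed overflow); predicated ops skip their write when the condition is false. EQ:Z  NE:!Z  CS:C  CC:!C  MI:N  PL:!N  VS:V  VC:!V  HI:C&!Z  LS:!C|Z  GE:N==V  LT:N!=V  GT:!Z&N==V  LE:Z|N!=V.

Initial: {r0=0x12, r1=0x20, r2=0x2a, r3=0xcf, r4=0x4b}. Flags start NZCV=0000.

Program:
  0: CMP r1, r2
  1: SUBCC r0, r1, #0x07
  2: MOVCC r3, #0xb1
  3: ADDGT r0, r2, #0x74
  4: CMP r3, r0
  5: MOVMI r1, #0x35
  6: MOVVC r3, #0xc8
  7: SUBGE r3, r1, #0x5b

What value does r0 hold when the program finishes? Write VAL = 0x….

[0] flags=1000 → (cmp)
[1] flags=1000 CC?T → r0=0x19
[2] flags=1000 CC?T → r3=0xb1
[3] flags=1000 GT?F → skip
[4] flags=1010 → (cmp)
[5] flags=1010 MI?T → r1=0x35
[6] flags=1010 VC?T → r3=0xc8
[7] flags=1010 GE?F → skip

VAL = 0x19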